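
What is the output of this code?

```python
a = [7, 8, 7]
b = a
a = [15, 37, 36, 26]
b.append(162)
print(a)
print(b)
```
[15, 37, 36, 26]
[7, 8, 7, 162]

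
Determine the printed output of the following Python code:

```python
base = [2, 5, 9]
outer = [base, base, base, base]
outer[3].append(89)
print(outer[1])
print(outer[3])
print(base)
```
[2, 5, 9, 89]
[2, 5, 9, 89]
[2, 5, 9, 89]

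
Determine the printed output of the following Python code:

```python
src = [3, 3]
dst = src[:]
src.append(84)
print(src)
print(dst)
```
[3, 3, 84]
[3, 3]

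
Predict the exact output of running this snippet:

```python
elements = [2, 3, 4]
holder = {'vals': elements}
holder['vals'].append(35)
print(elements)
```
[2, 3, 4, 35]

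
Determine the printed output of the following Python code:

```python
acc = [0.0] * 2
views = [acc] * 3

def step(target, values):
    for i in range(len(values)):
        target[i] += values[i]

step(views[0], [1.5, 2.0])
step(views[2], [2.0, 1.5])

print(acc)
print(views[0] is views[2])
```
[3.5, 3.5]
True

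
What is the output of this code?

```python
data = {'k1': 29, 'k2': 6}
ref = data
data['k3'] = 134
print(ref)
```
{'k1': 29, 'k2': 6, 'k3': 134}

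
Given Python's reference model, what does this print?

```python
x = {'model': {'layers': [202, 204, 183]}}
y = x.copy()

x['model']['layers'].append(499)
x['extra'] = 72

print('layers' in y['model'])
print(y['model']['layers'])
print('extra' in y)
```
True
[202, 204, 183, 499]
False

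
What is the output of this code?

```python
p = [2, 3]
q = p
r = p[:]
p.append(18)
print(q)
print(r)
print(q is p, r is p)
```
[2, 3, 18]
[2, 3]
True False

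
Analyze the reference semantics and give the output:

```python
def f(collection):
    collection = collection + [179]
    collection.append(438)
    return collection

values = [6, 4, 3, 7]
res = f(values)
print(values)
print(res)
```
[6, 4, 3, 7]
[6, 4, 3, 7, 179, 438]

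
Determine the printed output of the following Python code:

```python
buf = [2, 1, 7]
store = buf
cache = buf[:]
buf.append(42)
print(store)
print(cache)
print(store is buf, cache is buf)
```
[2, 1, 7, 42]
[2, 1, 7]
True False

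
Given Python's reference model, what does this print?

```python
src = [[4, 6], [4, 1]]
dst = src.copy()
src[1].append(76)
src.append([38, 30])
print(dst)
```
[[4, 6], [4, 1, 76]]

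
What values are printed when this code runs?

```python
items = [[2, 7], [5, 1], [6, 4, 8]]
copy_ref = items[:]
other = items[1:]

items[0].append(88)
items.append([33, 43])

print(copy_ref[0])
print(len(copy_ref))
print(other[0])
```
[2, 7, 88]
3
[5, 1]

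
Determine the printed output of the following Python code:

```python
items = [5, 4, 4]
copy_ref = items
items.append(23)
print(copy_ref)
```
[5, 4, 4, 23]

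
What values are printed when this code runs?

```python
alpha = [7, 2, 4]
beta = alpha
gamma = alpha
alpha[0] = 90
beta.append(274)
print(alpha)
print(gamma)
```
[90, 2, 4, 274]
[90, 2, 4, 274]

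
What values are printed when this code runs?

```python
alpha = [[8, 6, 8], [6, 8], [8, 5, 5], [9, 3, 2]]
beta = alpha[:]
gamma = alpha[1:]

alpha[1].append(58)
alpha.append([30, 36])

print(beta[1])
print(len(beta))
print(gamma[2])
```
[6, 8, 58]
4
[9, 3, 2]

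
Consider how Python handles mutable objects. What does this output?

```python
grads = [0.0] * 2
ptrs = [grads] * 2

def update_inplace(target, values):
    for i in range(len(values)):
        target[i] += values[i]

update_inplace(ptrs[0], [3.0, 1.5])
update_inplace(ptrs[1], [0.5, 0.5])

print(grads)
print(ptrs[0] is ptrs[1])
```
[3.5, 2.0]
True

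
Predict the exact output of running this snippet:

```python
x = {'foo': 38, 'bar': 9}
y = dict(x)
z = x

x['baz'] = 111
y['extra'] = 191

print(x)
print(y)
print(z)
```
{'foo': 38, 'bar': 9, 'baz': 111}
{'foo': 38, 'bar': 9, 'extra': 191}
{'foo': 38, 'bar': 9, 'baz': 111}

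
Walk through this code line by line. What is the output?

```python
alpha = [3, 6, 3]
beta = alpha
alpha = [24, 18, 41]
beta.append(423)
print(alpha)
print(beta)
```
[24, 18, 41]
[3, 6, 3, 423]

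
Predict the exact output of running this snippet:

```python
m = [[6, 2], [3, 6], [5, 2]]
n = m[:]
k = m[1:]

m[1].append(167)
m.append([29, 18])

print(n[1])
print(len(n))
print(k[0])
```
[3, 6, 167]
3
[3, 6, 167]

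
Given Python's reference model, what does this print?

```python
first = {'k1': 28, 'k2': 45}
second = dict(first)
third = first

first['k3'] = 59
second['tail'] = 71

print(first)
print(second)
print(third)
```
{'k1': 28, 'k2': 45, 'k3': 59}
{'k1': 28, 'k2': 45, 'tail': 71}
{'k1': 28, 'k2': 45, 'k3': 59}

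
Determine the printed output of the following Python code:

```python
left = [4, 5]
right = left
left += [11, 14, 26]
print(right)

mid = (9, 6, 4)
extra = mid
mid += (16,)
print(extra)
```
[4, 5, 11, 14, 26]
(9, 6, 4)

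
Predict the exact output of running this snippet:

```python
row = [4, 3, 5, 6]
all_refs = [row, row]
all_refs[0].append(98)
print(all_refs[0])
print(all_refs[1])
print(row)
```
[4, 3, 5, 6, 98]
[4, 3, 5, 6, 98]
[4, 3, 5, 6, 98]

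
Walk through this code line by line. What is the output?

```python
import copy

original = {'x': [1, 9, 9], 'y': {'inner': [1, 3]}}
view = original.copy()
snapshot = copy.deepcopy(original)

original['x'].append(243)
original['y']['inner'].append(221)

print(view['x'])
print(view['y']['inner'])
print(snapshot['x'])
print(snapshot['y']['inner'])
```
[1, 9, 9, 243]
[1, 3, 221]
[1, 9, 9]
[1, 3]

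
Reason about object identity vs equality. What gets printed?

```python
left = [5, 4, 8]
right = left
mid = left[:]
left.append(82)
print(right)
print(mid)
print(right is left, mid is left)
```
[5, 4, 8, 82]
[5, 4, 8]
True False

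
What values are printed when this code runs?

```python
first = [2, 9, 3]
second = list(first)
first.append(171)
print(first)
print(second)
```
[2, 9, 3, 171]
[2, 9, 3]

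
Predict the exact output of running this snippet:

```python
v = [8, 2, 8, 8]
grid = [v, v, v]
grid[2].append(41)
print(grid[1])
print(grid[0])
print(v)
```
[8, 2, 8, 8, 41]
[8, 2, 8, 8, 41]
[8, 2, 8, 8, 41]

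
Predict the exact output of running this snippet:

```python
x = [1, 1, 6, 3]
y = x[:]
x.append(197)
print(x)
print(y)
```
[1, 1, 6, 3, 197]
[1, 1, 6, 3]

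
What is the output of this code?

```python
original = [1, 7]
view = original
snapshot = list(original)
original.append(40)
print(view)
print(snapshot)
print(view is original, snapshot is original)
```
[1, 7, 40]
[1, 7]
True False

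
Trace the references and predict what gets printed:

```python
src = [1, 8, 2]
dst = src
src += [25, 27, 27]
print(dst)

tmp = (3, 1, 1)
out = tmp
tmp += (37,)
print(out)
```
[1, 8, 2, 25, 27, 27]
(3, 1, 1)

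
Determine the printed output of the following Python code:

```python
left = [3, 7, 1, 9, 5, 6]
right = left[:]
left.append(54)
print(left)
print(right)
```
[3, 7, 1, 9, 5, 6, 54]
[3, 7, 1, 9, 5, 6]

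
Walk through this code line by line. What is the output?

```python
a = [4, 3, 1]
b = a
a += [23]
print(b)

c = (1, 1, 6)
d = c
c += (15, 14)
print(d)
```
[4, 3, 1, 23]
(1, 1, 6)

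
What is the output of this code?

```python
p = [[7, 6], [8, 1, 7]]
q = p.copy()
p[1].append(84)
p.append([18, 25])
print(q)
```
[[7, 6], [8, 1, 7, 84]]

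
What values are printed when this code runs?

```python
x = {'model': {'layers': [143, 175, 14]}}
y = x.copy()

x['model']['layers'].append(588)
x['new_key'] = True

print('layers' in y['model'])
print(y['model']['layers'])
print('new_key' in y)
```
True
[143, 175, 14, 588]
False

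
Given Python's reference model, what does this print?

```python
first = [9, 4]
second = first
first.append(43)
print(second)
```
[9, 4, 43]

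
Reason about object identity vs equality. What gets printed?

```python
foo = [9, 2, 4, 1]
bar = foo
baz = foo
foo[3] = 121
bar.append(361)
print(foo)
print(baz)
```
[9, 2, 4, 121, 361]
[9, 2, 4, 121, 361]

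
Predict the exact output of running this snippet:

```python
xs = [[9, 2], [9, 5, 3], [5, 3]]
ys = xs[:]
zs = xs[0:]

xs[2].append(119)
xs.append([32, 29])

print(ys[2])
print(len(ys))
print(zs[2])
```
[5, 3, 119]
3
[5, 3, 119]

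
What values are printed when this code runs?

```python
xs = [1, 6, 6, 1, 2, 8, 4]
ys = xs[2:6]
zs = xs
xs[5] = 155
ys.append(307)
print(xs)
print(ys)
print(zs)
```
[1, 6, 6, 1, 2, 155, 4]
[6, 1, 2, 8, 307]
[1, 6, 6, 1, 2, 155, 4]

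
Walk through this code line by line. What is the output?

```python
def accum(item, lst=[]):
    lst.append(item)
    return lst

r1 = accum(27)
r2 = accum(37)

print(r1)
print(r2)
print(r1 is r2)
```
[27, 37]
[27, 37]
True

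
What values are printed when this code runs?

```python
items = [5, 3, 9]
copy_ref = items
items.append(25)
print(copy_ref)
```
[5, 3, 9, 25]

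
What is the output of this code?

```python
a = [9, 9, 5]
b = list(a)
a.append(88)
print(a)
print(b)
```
[9, 9, 5, 88]
[9, 9, 5]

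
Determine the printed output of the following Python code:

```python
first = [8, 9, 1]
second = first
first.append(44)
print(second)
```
[8, 9, 1, 44]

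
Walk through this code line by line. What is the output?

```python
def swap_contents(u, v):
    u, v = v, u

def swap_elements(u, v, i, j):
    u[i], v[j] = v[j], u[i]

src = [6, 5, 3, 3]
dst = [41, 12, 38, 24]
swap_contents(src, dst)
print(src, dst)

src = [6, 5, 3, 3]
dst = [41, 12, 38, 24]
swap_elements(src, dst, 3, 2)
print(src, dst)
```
[6, 5, 3, 3] [41, 12, 38, 24]
[6, 5, 3, 38] [41, 12, 3, 24]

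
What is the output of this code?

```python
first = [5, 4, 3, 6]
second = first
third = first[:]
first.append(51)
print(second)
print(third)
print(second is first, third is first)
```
[5, 4, 3, 6, 51]
[5, 4, 3, 6]
True False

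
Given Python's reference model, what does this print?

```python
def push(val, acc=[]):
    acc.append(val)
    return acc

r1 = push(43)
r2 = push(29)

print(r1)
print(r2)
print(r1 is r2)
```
[43, 29]
[43, 29]
True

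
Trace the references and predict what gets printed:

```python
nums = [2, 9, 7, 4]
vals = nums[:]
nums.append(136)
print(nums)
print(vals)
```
[2, 9, 7, 4, 136]
[2, 9, 7, 4]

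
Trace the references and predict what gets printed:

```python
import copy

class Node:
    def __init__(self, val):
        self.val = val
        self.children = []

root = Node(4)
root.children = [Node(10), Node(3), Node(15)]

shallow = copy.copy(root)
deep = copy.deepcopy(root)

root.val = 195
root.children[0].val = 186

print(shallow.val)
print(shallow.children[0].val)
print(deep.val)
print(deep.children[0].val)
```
4
186
4
10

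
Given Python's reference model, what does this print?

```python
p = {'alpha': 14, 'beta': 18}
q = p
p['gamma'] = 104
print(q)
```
{'alpha': 14, 'beta': 18, 'gamma': 104}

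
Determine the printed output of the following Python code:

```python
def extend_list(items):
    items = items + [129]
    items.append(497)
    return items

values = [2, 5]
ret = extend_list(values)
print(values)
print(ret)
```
[2, 5]
[2, 5, 129, 497]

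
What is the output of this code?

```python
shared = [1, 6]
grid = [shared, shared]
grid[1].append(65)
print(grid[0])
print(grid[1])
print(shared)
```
[1, 6, 65]
[1, 6, 65]
[1, 6, 65]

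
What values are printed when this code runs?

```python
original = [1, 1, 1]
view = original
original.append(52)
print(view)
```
[1, 1, 1, 52]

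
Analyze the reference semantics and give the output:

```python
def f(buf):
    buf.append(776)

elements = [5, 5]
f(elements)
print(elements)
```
[5, 5, 776]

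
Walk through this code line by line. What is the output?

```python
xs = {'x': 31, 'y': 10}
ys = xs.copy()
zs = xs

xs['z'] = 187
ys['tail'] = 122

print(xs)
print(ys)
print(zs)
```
{'x': 31, 'y': 10, 'z': 187}
{'x': 31, 'y': 10, 'tail': 122}
{'x': 31, 'y': 10, 'z': 187}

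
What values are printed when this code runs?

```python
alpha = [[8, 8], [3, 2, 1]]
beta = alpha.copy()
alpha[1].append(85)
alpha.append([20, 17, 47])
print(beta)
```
[[8, 8], [3, 2, 1, 85]]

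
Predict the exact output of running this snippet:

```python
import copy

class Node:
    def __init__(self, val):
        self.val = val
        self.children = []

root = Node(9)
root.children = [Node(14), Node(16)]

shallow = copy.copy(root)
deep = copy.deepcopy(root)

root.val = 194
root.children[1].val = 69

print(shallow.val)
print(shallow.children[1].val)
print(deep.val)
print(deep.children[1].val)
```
9
69
9
16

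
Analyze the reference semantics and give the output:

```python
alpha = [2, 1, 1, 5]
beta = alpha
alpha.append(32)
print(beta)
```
[2, 1, 1, 5, 32]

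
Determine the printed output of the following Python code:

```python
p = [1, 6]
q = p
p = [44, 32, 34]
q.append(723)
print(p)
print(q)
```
[44, 32, 34]
[1, 6, 723]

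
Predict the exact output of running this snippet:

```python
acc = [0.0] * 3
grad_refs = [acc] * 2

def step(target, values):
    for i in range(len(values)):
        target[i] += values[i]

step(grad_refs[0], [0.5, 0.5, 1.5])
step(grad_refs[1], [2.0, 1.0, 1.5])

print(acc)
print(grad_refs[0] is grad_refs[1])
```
[2.5, 1.5, 3.0]
True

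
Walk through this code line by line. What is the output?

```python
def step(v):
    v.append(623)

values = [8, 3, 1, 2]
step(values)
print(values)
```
[8, 3, 1, 2, 623]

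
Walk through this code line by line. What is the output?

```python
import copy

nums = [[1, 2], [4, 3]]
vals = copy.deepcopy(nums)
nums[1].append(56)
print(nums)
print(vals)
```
[[1, 2], [4, 3, 56]]
[[1, 2], [4, 3]]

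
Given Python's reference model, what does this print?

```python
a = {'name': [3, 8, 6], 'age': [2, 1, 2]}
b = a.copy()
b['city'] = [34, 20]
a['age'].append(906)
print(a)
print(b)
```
{'name': [3, 8, 6], 'age': [2, 1, 2, 906]}
{'name': [3, 8, 6], 'age': [2, 1, 2, 906], 'city': [34, 20]}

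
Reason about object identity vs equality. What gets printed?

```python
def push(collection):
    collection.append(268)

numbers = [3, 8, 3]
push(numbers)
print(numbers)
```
[3, 8, 3, 268]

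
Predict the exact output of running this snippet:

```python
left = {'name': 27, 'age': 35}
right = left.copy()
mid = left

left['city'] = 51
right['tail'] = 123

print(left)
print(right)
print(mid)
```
{'name': 27, 'age': 35, 'city': 51}
{'name': 27, 'age': 35, 'tail': 123}
{'name': 27, 'age': 35, 'city': 51}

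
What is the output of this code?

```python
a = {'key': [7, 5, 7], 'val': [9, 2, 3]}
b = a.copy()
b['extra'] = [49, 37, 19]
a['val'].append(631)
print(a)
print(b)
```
{'key': [7, 5, 7], 'val': [9, 2, 3, 631]}
{'key': [7, 5, 7], 'val': [9, 2, 3, 631], 'extra': [49, 37, 19]}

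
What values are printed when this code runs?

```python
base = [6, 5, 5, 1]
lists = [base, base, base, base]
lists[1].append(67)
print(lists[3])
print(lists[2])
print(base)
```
[6, 5, 5, 1, 67]
[6, 5, 5, 1, 67]
[6, 5, 5, 1, 67]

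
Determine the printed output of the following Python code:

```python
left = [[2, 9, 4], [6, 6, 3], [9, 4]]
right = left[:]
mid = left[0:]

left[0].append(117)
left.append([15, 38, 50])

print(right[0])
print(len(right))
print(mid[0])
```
[2, 9, 4, 117]
3
[2, 9, 4, 117]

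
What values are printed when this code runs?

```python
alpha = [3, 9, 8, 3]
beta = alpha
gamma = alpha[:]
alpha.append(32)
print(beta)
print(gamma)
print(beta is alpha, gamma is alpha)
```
[3, 9, 8, 3, 32]
[3, 9, 8, 3]
True False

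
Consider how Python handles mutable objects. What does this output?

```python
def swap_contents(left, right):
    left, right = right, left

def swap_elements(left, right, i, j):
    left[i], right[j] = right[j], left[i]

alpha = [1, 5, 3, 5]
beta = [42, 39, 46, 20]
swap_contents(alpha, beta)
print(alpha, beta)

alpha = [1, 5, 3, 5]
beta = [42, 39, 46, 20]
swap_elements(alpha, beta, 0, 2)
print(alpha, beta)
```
[1, 5, 3, 5] [42, 39, 46, 20]
[46, 5, 3, 5] [42, 39, 1, 20]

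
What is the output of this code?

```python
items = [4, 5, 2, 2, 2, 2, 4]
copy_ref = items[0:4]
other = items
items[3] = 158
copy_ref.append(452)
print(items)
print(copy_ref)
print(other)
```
[4, 5, 2, 158, 2, 2, 4]
[4, 5, 2, 2, 452]
[4, 5, 2, 158, 2, 2, 4]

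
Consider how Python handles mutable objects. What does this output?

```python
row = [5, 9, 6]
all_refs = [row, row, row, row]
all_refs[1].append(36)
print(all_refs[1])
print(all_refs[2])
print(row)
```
[5, 9, 6, 36]
[5, 9, 6, 36]
[5, 9, 6, 36]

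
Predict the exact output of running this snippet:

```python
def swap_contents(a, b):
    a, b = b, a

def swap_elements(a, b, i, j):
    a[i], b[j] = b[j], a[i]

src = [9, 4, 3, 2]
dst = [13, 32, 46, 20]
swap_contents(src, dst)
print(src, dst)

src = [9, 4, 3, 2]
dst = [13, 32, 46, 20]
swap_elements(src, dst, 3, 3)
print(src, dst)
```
[9, 4, 3, 2] [13, 32, 46, 20]
[9, 4, 3, 20] [13, 32, 46, 2]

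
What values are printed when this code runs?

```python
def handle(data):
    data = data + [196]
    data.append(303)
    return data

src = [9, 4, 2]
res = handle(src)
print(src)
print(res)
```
[9, 4, 2]
[9, 4, 2, 196, 303]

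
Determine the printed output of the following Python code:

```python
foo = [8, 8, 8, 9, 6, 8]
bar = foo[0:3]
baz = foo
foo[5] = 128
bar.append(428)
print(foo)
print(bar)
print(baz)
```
[8, 8, 8, 9, 6, 128]
[8, 8, 8, 428]
[8, 8, 8, 9, 6, 128]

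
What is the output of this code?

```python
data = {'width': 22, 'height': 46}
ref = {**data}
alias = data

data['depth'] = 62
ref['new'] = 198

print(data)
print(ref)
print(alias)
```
{'width': 22, 'height': 46, 'depth': 62}
{'width': 22, 'height': 46, 'new': 198}
{'width': 22, 'height': 46, 'depth': 62}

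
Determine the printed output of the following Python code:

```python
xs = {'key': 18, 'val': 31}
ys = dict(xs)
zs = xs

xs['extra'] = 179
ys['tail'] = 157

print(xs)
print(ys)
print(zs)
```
{'key': 18, 'val': 31, 'extra': 179}
{'key': 18, 'val': 31, 'tail': 157}
{'key': 18, 'val': 31, 'extra': 179}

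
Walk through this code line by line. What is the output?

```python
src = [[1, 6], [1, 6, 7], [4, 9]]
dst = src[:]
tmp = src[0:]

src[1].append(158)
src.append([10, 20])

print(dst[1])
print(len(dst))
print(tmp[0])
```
[1, 6, 7, 158]
3
[1, 6]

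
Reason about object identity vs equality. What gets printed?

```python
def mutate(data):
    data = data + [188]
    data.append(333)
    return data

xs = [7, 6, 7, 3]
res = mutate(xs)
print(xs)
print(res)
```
[7, 6, 7, 3]
[7, 6, 7, 3, 188, 333]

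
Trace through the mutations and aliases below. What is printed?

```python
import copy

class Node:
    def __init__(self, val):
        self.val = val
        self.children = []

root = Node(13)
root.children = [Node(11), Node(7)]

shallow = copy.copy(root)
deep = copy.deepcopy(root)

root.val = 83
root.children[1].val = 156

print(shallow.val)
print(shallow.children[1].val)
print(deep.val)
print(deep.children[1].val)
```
13
156
13
7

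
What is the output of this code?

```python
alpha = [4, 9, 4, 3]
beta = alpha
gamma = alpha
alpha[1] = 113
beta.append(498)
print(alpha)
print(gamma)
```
[4, 113, 4, 3, 498]
[4, 113, 4, 3, 498]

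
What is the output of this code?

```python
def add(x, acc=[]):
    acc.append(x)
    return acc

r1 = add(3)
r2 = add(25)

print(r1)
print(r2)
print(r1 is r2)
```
[3, 25]
[3, 25]
True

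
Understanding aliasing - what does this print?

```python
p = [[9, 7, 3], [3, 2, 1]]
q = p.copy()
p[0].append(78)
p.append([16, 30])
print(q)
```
[[9, 7, 3, 78], [3, 2, 1]]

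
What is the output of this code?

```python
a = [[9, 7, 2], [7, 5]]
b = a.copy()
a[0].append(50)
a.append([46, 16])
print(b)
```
[[9, 7, 2, 50], [7, 5]]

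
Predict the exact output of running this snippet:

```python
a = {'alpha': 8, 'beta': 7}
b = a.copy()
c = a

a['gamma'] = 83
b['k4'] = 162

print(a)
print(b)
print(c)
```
{'alpha': 8, 'beta': 7, 'gamma': 83}
{'alpha': 8, 'beta': 7, 'k4': 162}
{'alpha': 8, 'beta': 7, 'gamma': 83}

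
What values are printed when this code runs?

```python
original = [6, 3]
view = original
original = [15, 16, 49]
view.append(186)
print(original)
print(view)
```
[15, 16, 49]
[6, 3, 186]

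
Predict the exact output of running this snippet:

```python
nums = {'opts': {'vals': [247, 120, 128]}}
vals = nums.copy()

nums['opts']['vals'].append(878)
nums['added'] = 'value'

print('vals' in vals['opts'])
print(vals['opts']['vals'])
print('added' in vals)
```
True
[247, 120, 128, 878]
False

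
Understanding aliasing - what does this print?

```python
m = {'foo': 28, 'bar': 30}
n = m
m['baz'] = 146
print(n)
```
{'foo': 28, 'bar': 30, 'baz': 146}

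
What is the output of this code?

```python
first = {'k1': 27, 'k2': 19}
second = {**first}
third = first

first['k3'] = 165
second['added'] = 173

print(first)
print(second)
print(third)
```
{'k1': 27, 'k2': 19, 'k3': 165}
{'k1': 27, 'k2': 19, 'added': 173}
{'k1': 27, 'k2': 19, 'k3': 165}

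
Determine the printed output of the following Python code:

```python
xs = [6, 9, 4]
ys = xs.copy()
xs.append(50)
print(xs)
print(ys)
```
[6, 9, 4, 50]
[6, 9, 4]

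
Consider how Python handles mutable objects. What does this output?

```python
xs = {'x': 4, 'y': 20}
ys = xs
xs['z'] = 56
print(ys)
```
{'x': 4, 'y': 20, 'z': 56}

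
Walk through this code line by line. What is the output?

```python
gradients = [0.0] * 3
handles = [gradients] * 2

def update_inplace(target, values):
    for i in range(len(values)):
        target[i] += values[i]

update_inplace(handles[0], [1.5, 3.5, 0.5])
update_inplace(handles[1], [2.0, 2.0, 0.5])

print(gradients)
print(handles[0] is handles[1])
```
[3.5, 5.5, 1.0]
True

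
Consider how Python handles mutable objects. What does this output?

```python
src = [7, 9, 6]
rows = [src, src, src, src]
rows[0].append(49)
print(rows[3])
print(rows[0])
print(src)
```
[7, 9, 6, 49]
[7, 9, 6, 49]
[7, 9, 6, 49]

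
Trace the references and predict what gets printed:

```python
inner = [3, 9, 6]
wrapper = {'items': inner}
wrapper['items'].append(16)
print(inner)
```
[3, 9, 6, 16]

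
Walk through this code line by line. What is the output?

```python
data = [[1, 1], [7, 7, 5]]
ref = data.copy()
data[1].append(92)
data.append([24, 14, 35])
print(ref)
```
[[1, 1], [7, 7, 5, 92]]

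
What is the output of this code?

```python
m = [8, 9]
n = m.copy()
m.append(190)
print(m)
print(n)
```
[8, 9, 190]
[8, 9]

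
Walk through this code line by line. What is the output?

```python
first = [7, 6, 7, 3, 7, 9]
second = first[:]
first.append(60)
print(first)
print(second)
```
[7, 6, 7, 3, 7, 9, 60]
[7, 6, 7, 3, 7, 9]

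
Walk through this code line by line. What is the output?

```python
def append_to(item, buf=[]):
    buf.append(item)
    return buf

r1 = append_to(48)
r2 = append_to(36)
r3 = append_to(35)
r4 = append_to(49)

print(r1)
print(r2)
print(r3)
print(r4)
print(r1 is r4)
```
[48, 36, 35, 49]
[48, 36, 35, 49]
[48, 36, 35, 49]
[48, 36, 35, 49]
True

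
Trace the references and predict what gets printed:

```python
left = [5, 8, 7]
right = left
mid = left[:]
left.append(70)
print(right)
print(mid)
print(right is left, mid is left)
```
[5, 8, 7, 70]
[5, 8, 7]
True False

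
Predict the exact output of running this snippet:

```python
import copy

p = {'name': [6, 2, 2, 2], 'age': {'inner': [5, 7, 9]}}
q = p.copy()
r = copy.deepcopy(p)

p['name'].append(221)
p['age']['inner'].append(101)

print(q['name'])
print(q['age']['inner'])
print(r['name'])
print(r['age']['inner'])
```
[6, 2, 2, 2, 221]
[5, 7, 9, 101]
[6, 2, 2, 2]
[5, 7, 9]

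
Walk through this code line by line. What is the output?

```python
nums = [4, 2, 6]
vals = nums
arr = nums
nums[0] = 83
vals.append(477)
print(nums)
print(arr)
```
[83, 2, 6, 477]
[83, 2, 6, 477]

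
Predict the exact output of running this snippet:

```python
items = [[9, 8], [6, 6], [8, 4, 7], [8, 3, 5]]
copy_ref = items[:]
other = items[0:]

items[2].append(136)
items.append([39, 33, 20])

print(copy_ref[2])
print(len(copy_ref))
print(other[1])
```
[8, 4, 7, 136]
4
[6, 6]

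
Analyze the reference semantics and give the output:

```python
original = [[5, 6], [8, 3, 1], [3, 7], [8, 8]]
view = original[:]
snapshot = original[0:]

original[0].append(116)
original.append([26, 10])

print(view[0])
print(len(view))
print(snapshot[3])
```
[5, 6, 116]
4
[8, 8]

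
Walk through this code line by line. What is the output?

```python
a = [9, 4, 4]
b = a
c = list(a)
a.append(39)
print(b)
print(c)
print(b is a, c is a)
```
[9, 4, 4, 39]
[9, 4, 4]
True False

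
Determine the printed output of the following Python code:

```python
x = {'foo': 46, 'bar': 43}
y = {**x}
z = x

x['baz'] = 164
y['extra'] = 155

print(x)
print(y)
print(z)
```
{'foo': 46, 'bar': 43, 'baz': 164}
{'foo': 46, 'bar': 43, 'extra': 155}
{'foo': 46, 'bar': 43, 'baz': 164}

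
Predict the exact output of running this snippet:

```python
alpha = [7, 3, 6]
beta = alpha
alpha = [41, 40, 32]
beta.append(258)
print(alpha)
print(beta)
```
[41, 40, 32]
[7, 3, 6, 258]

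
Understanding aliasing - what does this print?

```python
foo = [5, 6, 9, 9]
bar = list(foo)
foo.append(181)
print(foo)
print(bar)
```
[5, 6, 9, 9, 181]
[5, 6, 9, 9]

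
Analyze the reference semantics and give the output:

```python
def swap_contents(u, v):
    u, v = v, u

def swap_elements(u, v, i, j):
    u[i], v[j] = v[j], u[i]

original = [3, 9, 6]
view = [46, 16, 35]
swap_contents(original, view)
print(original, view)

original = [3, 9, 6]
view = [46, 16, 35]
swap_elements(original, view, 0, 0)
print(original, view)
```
[3, 9, 6] [46, 16, 35]
[46, 9, 6] [3, 16, 35]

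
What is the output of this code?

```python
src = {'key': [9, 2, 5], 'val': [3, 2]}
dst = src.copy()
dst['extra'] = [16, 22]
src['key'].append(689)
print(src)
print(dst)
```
{'key': [9, 2, 5, 689], 'val': [3, 2]}
{'key': [9, 2, 5, 689], 'val': [3, 2], 'extra': [16, 22]}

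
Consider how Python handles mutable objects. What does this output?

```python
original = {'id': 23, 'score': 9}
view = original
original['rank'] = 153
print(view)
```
{'id': 23, 'score': 9, 'rank': 153}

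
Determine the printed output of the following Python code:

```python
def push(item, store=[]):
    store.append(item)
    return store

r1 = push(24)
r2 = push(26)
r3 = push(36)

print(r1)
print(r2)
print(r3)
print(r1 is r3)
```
[24, 26, 36]
[24, 26, 36]
[24, 26, 36]
True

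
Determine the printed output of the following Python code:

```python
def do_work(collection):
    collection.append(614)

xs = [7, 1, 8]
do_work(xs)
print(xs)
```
[7, 1, 8, 614]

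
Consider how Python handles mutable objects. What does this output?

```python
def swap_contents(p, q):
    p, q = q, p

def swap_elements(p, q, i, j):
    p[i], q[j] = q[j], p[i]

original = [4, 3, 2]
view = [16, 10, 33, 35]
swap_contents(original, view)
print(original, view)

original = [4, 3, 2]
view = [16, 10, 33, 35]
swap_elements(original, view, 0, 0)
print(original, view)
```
[4, 3, 2] [16, 10, 33, 35]
[16, 3, 2] [4, 10, 33, 35]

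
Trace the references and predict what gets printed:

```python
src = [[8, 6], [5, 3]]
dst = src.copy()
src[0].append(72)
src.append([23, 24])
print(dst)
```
[[8, 6, 72], [5, 3]]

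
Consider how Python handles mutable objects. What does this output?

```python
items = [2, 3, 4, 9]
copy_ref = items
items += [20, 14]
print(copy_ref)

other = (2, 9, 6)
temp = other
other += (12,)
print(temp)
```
[2, 3, 4, 9, 20, 14]
(2, 9, 6)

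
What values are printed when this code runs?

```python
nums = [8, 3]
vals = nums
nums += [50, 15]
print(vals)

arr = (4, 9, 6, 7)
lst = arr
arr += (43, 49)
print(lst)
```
[8, 3, 50, 15]
(4, 9, 6, 7)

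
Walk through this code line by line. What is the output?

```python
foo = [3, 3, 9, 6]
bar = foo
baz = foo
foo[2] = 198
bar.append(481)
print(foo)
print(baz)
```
[3, 3, 198, 6, 481]
[3, 3, 198, 6, 481]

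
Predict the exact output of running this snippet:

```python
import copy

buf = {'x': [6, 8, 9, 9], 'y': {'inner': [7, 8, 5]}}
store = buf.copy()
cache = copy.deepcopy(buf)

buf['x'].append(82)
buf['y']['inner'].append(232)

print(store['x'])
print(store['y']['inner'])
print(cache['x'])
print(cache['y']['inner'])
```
[6, 8, 9, 9, 82]
[7, 8, 5, 232]
[6, 8, 9, 9]
[7, 8, 5]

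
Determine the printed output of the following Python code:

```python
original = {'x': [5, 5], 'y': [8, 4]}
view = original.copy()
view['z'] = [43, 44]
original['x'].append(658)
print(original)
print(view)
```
{'x': [5, 5, 658], 'y': [8, 4]}
{'x': [5, 5, 658], 'y': [8, 4], 'z': [43, 44]}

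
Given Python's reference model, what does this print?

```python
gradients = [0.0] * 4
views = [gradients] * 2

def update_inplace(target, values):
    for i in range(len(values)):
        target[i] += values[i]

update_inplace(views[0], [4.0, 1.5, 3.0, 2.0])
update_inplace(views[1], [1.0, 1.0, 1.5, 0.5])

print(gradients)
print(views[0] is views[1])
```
[5.0, 2.5, 4.5, 2.5]
True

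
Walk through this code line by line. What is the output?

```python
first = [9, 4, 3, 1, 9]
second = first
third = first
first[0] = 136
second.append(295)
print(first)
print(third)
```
[136, 4, 3, 1, 9, 295]
[136, 4, 3, 1, 9, 295]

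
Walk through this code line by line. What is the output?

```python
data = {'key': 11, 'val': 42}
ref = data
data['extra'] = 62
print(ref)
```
{'key': 11, 'val': 42, 'extra': 62}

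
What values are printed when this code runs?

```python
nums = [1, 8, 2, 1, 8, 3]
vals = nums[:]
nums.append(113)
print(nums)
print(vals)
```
[1, 8, 2, 1, 8, 3, 113]
[1, 8, 2, 1, 8, 3]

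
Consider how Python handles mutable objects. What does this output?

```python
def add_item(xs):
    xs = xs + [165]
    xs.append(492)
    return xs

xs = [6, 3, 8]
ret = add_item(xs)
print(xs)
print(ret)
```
[6, 3, 8]
[6, 3, 8, 165, 492]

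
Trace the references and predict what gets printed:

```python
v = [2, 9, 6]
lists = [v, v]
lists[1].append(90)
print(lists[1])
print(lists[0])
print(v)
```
[2, 9, 6, 90]
[2, 9, 6, 90]
[2, 9, 6, 90]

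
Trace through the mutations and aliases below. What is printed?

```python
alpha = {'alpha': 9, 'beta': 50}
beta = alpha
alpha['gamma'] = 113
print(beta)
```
{'alpha': 9, 'beta': 50, 'gamma': 113}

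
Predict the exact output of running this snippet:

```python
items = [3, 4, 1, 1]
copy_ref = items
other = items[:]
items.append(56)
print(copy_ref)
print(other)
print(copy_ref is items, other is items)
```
[3, 4, 1, 1, 56]
[3, 4, 1, 1]
True False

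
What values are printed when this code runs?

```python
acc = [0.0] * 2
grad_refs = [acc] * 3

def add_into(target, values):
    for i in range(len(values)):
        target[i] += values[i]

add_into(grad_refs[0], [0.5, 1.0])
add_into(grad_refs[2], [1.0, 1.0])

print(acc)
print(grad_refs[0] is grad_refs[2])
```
[1.5, 2.0]
True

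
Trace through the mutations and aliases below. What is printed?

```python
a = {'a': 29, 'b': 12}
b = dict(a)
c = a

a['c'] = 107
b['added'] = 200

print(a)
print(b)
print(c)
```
{'a': 29, 'b': 12, 'c': 107}
{'a': 29, 'b': 12, 'added': 200}
{'a': 29, 'b': 12, 'c': 107}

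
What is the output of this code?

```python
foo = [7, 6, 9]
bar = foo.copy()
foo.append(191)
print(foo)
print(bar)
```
[7, 6, 9, 191]
[7, 6, 9]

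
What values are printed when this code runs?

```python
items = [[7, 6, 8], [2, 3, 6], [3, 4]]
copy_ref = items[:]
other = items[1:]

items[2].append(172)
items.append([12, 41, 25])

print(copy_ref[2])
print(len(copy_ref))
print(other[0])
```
[3, 4, 172]
3
[2, 3, 6]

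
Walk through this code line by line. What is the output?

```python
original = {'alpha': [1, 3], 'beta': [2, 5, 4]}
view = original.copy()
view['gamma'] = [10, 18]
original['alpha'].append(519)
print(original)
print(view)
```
{'alpha': [1, 3, 519], 'beta': [2, 5, 4]}
{'alpha': [1, 3, 519], 'beta': [2, 5, 4], 'gamma': [10, 18]}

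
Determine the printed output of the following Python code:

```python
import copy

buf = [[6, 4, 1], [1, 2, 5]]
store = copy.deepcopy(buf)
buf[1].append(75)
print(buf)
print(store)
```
[[6, 4, 1], [1, 2, 5, 75]]
[[6, 4, 1], [1, 2, 5]]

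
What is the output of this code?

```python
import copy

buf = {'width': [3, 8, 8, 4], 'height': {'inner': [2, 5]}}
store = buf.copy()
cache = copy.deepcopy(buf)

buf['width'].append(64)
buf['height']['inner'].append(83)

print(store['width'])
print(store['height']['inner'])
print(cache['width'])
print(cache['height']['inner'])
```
[3, 8, 8, 4, 64]
[2, 5, 83]
[3, 8, 8, 4]
[2, 5]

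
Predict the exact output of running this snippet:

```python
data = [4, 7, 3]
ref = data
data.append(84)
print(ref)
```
[4, 7, 3, 84]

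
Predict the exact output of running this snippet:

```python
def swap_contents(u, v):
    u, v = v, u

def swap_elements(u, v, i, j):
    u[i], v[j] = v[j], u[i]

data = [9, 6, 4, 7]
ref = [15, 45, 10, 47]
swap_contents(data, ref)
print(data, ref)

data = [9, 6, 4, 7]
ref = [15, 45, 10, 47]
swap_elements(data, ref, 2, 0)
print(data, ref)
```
[9, 6, 4, 7] [15, 45, 10, 47]
[9, 6, 15, 7] [4, 45, 10, 47]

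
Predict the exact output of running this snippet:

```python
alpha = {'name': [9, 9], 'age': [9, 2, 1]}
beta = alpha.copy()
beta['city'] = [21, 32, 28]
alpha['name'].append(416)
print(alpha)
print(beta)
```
{'name': [9, 9, 416], 'age': [9, 2, 1]}
{'name': [9, 9, 416], 'age': [9, 2, 1], 'city': [21, 32, 28]}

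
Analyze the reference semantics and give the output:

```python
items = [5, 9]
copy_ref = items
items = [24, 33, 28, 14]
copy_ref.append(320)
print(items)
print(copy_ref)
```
[24, 33, 28, 14]
[5, 9, 320]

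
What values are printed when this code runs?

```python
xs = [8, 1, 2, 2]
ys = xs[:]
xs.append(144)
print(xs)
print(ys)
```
[8, 1, 2, 2, 144]
[8, 1, 2, 2]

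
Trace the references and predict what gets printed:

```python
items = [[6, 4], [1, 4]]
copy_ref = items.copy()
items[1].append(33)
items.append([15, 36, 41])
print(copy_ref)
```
[[6, 4], [1, 4, 33]]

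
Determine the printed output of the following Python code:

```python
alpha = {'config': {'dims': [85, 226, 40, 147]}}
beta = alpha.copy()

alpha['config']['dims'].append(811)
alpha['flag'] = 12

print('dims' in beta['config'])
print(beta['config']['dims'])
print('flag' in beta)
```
True
[85, 226, 40, 147, 811]
False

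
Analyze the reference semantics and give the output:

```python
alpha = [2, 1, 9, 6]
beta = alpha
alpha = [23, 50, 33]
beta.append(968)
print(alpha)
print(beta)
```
[23, 50, 33]
[2, 1, 9, 6, 968]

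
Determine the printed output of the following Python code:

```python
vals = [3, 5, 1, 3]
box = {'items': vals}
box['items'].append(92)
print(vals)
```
[3, 5, 1, 3, 92]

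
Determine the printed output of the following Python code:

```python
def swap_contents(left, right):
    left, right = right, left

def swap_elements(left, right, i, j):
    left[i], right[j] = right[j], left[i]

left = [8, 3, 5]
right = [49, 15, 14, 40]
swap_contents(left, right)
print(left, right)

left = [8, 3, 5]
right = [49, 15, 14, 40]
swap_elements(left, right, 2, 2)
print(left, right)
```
[8, 3, 5] [49, 15, 14, 40]
[8, 3, 14] [49, 15, 5, 40]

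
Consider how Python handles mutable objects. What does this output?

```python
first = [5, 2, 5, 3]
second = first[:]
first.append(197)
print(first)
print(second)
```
[5, 2, 5, 3, 197]
[5, 2, 5, 3]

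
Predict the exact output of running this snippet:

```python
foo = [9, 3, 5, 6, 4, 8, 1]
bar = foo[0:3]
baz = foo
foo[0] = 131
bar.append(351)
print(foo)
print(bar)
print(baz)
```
[131, 3, 5, 6, 4, 8, 1]
[9, 3, 5, 351]
[131, 3, 5, 6, 4, 8, 1]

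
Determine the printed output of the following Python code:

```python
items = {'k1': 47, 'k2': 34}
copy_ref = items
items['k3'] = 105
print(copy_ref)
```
{'k1': 47, 'k2': 34, 'k3': 105}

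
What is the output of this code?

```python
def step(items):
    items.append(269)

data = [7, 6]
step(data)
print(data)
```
[7, 6, 269]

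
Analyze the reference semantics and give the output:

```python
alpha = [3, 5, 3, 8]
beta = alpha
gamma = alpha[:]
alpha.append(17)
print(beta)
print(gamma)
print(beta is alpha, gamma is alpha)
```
[3, 5, 3, 8, 17]
[3, 5, 3, 8]
True False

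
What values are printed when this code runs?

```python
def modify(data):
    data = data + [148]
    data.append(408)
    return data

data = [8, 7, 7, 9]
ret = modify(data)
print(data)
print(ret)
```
[8, 7, 7, 9]
[8, 7, 7, 9, 148, 408]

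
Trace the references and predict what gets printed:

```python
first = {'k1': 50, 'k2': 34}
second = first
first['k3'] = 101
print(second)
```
{'k1': 50, 'k2': 34, 'k3': 101}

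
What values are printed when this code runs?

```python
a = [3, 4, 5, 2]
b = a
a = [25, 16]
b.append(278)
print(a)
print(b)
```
[25, 16]
[3, 4, 5, 2, 278]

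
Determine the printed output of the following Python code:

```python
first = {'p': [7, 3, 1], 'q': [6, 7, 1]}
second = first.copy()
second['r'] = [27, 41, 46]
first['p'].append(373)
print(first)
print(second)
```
{'p': [7, 3, 1, 373], 'q': [6, 7, 1]}
{'p': [7, 3, 1, 373], 'q': [6, 7, 1], 'r': [27, 41, 46]}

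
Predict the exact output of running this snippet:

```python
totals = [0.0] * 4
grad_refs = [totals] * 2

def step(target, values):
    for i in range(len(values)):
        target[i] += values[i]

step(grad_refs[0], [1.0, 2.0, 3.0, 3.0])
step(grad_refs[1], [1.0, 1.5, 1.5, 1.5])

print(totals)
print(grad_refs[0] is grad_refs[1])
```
[2.0, 3.5, 4.5, 4.5]
True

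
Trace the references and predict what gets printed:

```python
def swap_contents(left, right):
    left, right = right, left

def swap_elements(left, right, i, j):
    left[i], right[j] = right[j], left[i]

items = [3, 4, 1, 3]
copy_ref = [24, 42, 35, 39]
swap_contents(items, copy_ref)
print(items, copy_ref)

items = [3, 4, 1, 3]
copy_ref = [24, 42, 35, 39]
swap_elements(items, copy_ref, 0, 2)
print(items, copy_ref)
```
[3, 4, 1, 3] [24, 42, 35, 39]
[35, 4, 1, 3] [24, 42, 3, 39]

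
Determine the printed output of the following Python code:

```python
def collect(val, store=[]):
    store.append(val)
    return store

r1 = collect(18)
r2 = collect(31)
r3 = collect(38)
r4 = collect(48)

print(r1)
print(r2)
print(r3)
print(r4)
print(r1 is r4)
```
[18, 31, 38, 48]
[18, 31, 38, 48]
[18, 31, 38, 48]
[18, 31, 38, 48]
True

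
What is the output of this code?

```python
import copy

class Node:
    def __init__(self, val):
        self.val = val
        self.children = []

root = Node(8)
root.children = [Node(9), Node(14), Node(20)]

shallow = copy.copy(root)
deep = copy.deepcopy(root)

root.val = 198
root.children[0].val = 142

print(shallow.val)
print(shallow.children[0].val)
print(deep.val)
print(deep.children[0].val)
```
8
142
8
9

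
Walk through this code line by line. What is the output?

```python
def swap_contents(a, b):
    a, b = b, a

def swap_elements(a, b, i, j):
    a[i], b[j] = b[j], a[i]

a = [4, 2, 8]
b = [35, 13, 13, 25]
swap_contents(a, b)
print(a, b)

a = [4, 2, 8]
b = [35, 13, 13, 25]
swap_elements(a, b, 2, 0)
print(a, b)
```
[4, 2, 8] [35, 13, 13, 25]
[4, 2, 35] [8, 13, 13, 25]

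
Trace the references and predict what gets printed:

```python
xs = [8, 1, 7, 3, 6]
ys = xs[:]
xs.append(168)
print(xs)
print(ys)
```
[8, 1, 7, 3, 6, 168]
[8, 1, 7, 3, 6]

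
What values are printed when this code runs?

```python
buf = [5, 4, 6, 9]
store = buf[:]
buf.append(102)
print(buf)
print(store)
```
[5, 4, 6, 9, 102]
[5, 4, 6, 9]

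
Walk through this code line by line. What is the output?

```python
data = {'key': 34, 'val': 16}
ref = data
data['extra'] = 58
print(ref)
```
{'key': 34, 'val': 16, 'extra': 58}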